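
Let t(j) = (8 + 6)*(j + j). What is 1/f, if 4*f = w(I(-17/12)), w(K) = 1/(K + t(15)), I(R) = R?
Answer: 5023/3 ≈ 1674.3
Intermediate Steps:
t(j) = 28*j (t(j) = 14*(2*j) = 28*j)
w(K) = 1/(420 + K) (w(K) = 1/(K + 28*15) = 1/(K + 420) = 1/(420 + K))
f = 3/5023 (f = 1/(4*(420 - 17/12)) = 1/(4*(5023/12)) = (¼)*(12/5023) = 3/5023 ≈ 0.00059725)
1/f = 1/(3/5023) = 5023/3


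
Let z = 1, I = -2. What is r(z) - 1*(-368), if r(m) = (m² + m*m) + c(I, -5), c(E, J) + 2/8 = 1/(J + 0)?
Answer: 7391/20 ≈ 369.55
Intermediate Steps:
c(E, J) = -¼ + 1/J (c(E, J) = -¼ + 1/(J + 0) = -¼ + 1/J)
r(m) = -9/20 + 2*m² (r(m) = (m² + m*m) + (¼)*(4 - 1*(-5))/(-5) = (m² + m²) + (¼)*(-⅕)*(4 + 5) = 2*m² + (¼)*(-⅕)*9 = 2*m² - 9/20 = -9/20 + 2*m²)
r(z) - 1*(-368) = (-9/20 + 2*1²) - 1*(-368) = (-9/20 + 2*1) + 368 = (-9/20 + 2) + 368 = 31/20 + 368 = 7391/20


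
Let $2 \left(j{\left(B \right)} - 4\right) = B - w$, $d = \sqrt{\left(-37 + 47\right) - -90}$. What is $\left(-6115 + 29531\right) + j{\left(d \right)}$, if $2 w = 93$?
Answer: $\frac{93607}{4} \approx 23402.0$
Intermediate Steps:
$w = \frac{93}{2}$ ($w = \frac{1}{2} \cdot 93 = \frac{93}{2} \approx 46.5$)
$d = 10$ ($d = \sqrt{10 + 90} = \sqrt{100} = 10$)
$j{\left(B \right)} = - \frac{77}{4} + \frac{B}{2}$ ($j{\left(B \right)} = 4 + \frac{B - \frac{93}{2}}{2} = 4 + \frac{- \frac{93}{2} + B}{2} = 4 + \left(- \frac{93}{4} + \frac{B}{2}\right) = - \frac{77}{4} + \frac{B}{2}$)
$\left(-6115 + 29531\right) + j{\left(d \right)} = \left(-6115 + 29531\right) + \left(- \frac{77}{4} + \frac{1}{2} \cdot 10\right) = 23416 + \left(- \frac{77}{4} + 5\right) = 23416 - \frac{57}{4} = \frac{93607}{4}$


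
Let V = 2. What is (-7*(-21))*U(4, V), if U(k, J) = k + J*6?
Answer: 2352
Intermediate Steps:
U(k, J) = k + 6*J
(-7*(-21))*U(4, V) = (-7*(-21))*(4 + 6*2) = 147*(4 + 12) = 147*16 = 2352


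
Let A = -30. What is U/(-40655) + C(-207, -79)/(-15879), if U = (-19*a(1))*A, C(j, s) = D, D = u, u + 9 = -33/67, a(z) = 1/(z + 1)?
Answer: -18490195/2883504661 ≈ -0.0064124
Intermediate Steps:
a(z) = 1/(1 + z)
u = -636/67 (u = -9 - 33/67 = -636/67 ≈ -9.4925)
D = -636/67 ≈ -9.4925
C(j, s) = -636/67
U = 285 (U = -19/(1 + 1)*(-30) = -19/2*(-30) = 285)
U/(-40655) + C(-207, -79)/(-15879) = 285/(-40655) - 636/67/(-15879) = 285*(-1/40655) - 636/67*(-1/15879) = -57/8131 + 212/354631 = -18490195/2883504661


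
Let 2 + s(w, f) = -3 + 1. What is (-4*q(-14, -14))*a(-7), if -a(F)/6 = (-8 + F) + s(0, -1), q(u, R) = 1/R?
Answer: 228/7 ≈ 32.571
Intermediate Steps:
s(w, f) = -4 (s(w, f) = -2 + (-3 + 1) = -2 - 2 = -4)
a(F) = 72 - 6*F (a(F) = -6*((-8 + F) - 4) = -6*(-12 + F) = 72 - 6*F)
(-4*q(-14, -14))*a(-7) = (-4/(-14))*(72 - 6*(-7)) = (-4*(-1/14))*(72 + 42) = (2/7)*114 = 228/7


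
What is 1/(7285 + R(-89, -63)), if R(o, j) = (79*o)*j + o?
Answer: 1/450149 ≈ 2.2215e-6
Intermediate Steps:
R(o, j) = o + 79*j*o (R(o, j) = 79*j*o + o = o + 79*j*o)
1/(7285 + R(-89, -63)) = 1/(7285 - 89*(1 + 79*(-63))) = 1/(7285 - 89*(1 - 4977)) = 1/(7285 - 89*(-4976)) = 1/(7285 + 442864) = 1/450149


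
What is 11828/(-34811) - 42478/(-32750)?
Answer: 545667329/570030125 ≈ 0.95726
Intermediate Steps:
11828/(-34811) - 42478/(-32750) = 11828*(-1/34811) - 42478*(-1/32750) = -11828/34811 + 21239/16375 = 545667329/570030125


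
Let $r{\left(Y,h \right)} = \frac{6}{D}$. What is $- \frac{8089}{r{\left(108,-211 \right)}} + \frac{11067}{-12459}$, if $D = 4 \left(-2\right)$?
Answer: $\frac{134363401}{12459} \approx 10784.0$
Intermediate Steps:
$D = -8$
$r{\left(Y,h \right)} = - \frac{3}{4}$ ($r{\left(Y,h \right)} = \frac{6}{-8} = 6 \left(- \frac{1}{8}\right) = - \frac{3}{4}$)
$- \frac{8089}{r{\left(108,-211 \right)}} + \frac{11067}{-12459} = - \frac{8089}{- \frac{3}{4}} + \frac{11067}{-12459} = \left(-8089\right) \left(- \frac{4}{3}\right) + 11067 \left(- \frac{1}{12459}\right) = \frac{32356}{3} - \frac{3689}{4153} = \frac{134363401}{12459}$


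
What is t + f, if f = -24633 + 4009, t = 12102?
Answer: -8522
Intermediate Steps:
f = -20624
t + f = 12102 - 20624 = -8522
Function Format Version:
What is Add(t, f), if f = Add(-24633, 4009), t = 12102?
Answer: -8522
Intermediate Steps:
f = -20624
Add(t, f) = Add(12102, -20624) = -8522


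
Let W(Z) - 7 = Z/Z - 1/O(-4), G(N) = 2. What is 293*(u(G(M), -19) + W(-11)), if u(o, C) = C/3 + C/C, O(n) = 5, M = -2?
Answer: 10841/15 ≈ 722.73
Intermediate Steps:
W(Z) = 39/5 (W(Z) = 7 + (Z/Z - 1/5) = 7 + (1 - 1*⅕) = 7 + (1 - ⅕) = 7 + ⅘ = 39/5)
u(o, C) = 1 + C/3 (u(o, C) = C*(⅓) + 1 = C/3 + 1 = 1 + C/3)
293*(u(G(M), -19) + W(-11)) = 293*((1 + (⅓)*(-19)) + 39/5) = 293*((1 - 19/3) + 39/5) = 293*(-16/3 + 39/5) = 293*(37/15) = 10841/15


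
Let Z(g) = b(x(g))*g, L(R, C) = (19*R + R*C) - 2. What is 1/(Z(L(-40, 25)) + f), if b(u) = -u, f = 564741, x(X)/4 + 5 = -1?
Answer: 1/522453 ≈ 1.9140e-6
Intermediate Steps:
x(X) = -24 (x(X) = -20 + 4*(-1) = -20 - 4 = -24)
L(R, C) = -2 + 19*R + C*R (L(R, C) = (19*R + C*R) - 2 = -2 + 19*R + C*R)
Z(g) = 24*g (Z(g) = (-1*(-24))*g = 24*g)
1/(Z(L(-40, 25)) + f) = 1/(24*(-2 + 19*(-40) + 25*(-40)) + 564741) = 1/(24*(-2 - 760 - 1000) + 564741) = 1/(24*(-1762) + 564741) = 1/(-42288 + 564741) = 1/522453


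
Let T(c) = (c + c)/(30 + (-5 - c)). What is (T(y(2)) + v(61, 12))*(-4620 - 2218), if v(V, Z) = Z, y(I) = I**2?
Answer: -1777880/21 ≈ -84661.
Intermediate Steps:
T(c) = 2*c/(25 - c) (T(c) = (2*c)/(25 - c) = 2*c/(25 - c))
(T(y(2)) + v(61, 12))*(-4620 - 2218) = (-2*2**2/(-25 + 2**2) + 12)*(-4620 - 2218) = (-2*4/(-25 + 4) + 12)*(-6838) = (-2*4/(-21) + 12)*(-6838) = (-2*4*(-1/21) + 12)*(-6838) = (8/21 + 12)*(-6838) = (260/21)*(-6838) = -1777880/21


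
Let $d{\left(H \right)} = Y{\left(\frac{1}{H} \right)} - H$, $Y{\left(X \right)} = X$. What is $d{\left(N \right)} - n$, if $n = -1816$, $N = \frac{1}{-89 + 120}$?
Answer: $\frac{57256}{31} \approx 1847.0$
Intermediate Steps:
$N = \frac{1}{31} \approx 0.032258$
$d{\left(H \right)} = \frac{1}{H} - H$
$d{\left(N \right)} - n = \left(\frac{1}{\frac{1}{31}} - \frac{1}{31}\right) - -1816 = \left(31 - \frac{1}{31}\right) + 1816 = \frac{960}{31} + 1816 = \frac{57256}{31}$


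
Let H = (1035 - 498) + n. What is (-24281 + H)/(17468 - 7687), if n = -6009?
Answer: -29753/9781 ≈ -3.0419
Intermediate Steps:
H = -5472 (H = (1035 - 498) - 6009 = 537 - 6009 = -5472)
(-24281 + H)/(17468 - 7687) = (-24281 - 5472)/(17468 - 7687) = -29753/9781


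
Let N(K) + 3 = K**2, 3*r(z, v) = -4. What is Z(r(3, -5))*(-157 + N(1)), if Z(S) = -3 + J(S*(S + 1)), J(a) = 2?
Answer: 159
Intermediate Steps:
r(z, v) = -4/3 (r(z, v) = (1/3)*(-4) = -4/3)
N(K) = -3 + K**2
Z(S) = -1 (Z(S) = -3 + 2 = -1)
Z(r(3, -5))*(-157 + N(1)) = -(-157 + (-3 + 1**2)) = -(-157 + (-3 + 1)) = -(-157 - 2) = -1*(-159) = 159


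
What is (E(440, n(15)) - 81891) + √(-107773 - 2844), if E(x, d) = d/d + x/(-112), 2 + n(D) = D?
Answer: -1146515/14 + I*√110617 ≈ -81894.0 + 332.59*I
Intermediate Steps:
n(D) = -2 + D
E(x, d) = 1 - x/112 (E(x, d) = 1 + x*(-1/112) = 1 - x/112)
(E(440, n(15)) - 81891) + √(-107773 - 2844) = ((1 - 1/112*440) - 81891) + √(-107773 - 2844) = ((1 - 55/14) - 81891) + √(-110617) = (-41/14 - 81891) + I*√110617 = -1146515/14 + I*√110617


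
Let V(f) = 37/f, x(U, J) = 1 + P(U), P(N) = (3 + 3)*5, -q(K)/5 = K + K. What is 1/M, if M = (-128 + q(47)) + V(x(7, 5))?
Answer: -31/18501 ≈ -0.0016756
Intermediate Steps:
q(K) = -10*K (q(K) = -5*(K + K) = -10*K)
P(N) = 30 (P(N) = 6*5 = 30)
x(U, J) = 31 (x(U, J) = 1 + 30 = 31)
M = -18501/31 (M = (-128 - 10*47) + 37/31 = (-128 - 470) + 37*(1/31) = -598 + 37/31 = -18501/31 ≈ -596.81)
1/M = 1/(-18501/31) = -31/18501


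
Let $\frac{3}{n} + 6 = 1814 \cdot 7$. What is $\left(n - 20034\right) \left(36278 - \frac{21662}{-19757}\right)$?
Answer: $- \frac{2398068570387825}{3299419} \approx -7.2682 \cdot 10^{8}$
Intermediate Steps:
$n = \frac{3}{12692}$ ($n = \frac{3}{-6 + 1814 \cdot 7} = \frac{3}{-6 + 12698} = \frac{3}{12692} \approx 0.00023637$)
$\left(n - 20034\right) \left(36278 - \frac{21662}{-19757}\right) = \left(\frac{3}{12692} - 20034\right) \left(36278 - \frac{21662}{-19757}\right) = - \frac{254271525 \left(36278 - - \frac{21662}{19757}\right)}{12692} = - \frac{254271525 \left(36278 + \frac{21662}{19757}\right)}{12692} = \left(- \frac{254271525}{12692}\right) \frac{716766108}{19757} = - \frac{2398068570387825}{3299419}$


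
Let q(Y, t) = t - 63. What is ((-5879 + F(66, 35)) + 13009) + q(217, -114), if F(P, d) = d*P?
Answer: 9263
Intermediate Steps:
F(P, d) = P*d
q(Y, t) = -63 + t
((-5879 + F(66, 35)) + 13009) + q(217, -114) = ((-5879 + 66*35) + 13009) + (-63 - 114) = ((-5879 + 2310) + 13009) - 177 = (-3569 + 13009) - 177 = 9440 - 177 = 9263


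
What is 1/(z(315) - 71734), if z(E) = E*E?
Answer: 1/27491 ≈ 3.6376e-5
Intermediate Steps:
z(E) = E**2
1/(z(315) - 71734) = 1/(315**2 - 71734) = 1/(99225 - 71734) = 1/27491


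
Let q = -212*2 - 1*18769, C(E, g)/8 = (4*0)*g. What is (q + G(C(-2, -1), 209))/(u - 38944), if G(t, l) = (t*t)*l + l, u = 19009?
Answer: 6328/6645 ≈ 0.95230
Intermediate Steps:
C(E, g) = 0 (C(E, g) = 8*((4*0)*g) = 8*(0*g) = 8*0 = 0)
G(t, l) = l + l*t² (G(t, l) = t²*l + l = l*t² + l = l + l*t²)
q = -19193 (q = -424 - 18769 = -19193)
(q + G(C(-2, -1), 209))/(u - 38944) = (-19193 + 209*(1 + 0²))/(19009 - 38944) = (-19193 + 209*(1 + 0))/(-19935) = (-19193 + 209*1)*(-1/19935) = (-19193 + 209)*(-1/19935) = -18984*(-1/19935) = 6328/6645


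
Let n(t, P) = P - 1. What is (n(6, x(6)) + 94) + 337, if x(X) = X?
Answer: 436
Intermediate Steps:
n(t, P) = -1 + P
(n(6, x(6)) + 94) + 337 = ((-1 + 6) + 94) + 337 = (5 + 94) + 337 = 99 + 337 = 436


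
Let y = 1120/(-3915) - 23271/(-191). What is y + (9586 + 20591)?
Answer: 4531239290/149553 ≈ 30299.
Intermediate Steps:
y = 18178409/149553 (y = 1120*(-1/3915) - 23271*(-1/191) = -224/783 + 23271/191 = 18178409/149553 ≈ 121.55)
y + (9586 + 20591) = 18178409/149553 + (9586 + 20591) = 18178409/149553 + 30177 = 4531239290/149553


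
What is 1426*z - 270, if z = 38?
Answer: 53918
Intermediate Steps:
1426*z - 270 = 1426*38 - 270 = 54188 - 270 = 53918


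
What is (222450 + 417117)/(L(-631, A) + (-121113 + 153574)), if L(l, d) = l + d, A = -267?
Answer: 71063/3507 ≈ 20.263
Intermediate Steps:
L(l, d) = d + l
(222450 + 417117)/(L(-631, A) + (-121113 + 153574)) = (222450 + 417117)/((-267 - 631) + (-121113 + 153574)) = 639567/(-898 + 32461) = 639567/31563 = 639567*(1/31563) = 71063/3507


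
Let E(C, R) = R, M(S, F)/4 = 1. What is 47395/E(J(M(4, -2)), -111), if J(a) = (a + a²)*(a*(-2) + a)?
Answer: -47395/111 ≈ -426.98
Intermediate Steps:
M(S, F) = 4 (M(S, F) = 4*1 = 4)
J(a) = -a*(a + a²) (J(a) = (a + a²)*(-2*a + a) = (a + a²)*(-a) = -a*(a + a²))
47395/E(J(M(4, -2)), -111) = 47395/(-111) = 47395*(-1/111) = -47395/111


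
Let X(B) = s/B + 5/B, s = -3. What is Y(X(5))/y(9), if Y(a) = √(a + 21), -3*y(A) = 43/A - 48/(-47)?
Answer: -1269*√535/12265 ≈ -2.3932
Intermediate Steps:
X(B) = 2/B (X(B) = -3/B + 5/B = 2/B)
y(A) = -16/47 - 43/(3*A) (y(A) = -(43/A - 48/(-47))/3 = -(43/A - 48*(-1/47))/3 = -(43/A + 48/47)/3 = -(48/47 + 43/A)/3 = -16/47 - 43/(3*A))
Y(a) = √(21 + a)
Y(X(5))/y(9) = √(21 + 2/5)/(((1/141)*(-2021 - 48*9)/9)) = √(21 + 2*(⅕))/(((1/141)*(⅑)*(-2021 - 432))) = √(21 + ⅖)/(((1/141)*(⅑)*(-2453))) = √(107/5)/(-2453/1269) = (√535/5)*(-1269/2453) = -1269*√535/12265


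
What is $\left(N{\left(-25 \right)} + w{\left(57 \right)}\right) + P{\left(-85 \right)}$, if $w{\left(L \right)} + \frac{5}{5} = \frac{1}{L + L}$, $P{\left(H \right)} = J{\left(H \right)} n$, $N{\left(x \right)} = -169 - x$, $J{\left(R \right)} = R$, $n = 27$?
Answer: $- \frac{278159}{114} \approx -2440.0$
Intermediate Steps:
$P{\left(H \right)} = 27 H$ ($P{\left(H \right)} = H 27 = 27 H$)
$w{\left(L \right)} = -1 + \frac{1}{2 L}$ ($w{\left(L \right)} = -1 + \frac{1}{L + L} = -1 + \frac{1}{2 L}$)
$\left(N{\left(-25 \right)} + w{\left(57 \right)}\right) + P{\left(-85 \right)} = \left(\left(-169 - -25\right) + \frac{\frac{1}{2} - 57}{57}\right) + 27 \left(-85\right) = \left(\left(-169 + 25\right) + \frac{\frac{1}{2} - 57}{57}\right) - 2295 = \left(-144 + \frac{1}{57} \left(- \frac{113}{2}\right)\right) - 2295 = \left(-144 - \frac{113}{114}\right) - 2295 = - \frac{16529}{114} - 2295 = - \frac{278159}{114}$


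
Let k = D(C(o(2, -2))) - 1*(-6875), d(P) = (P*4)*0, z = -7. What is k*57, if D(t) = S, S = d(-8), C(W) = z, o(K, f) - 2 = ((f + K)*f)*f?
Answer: 391875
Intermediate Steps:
o(K, f) = 2 + f²*(K + f) (o(K, f) = 2 + ((f + K)*f)*f = 2 + ((K + f)*f)*f = 2 + (f*(K + f))*f = 2 + f²*(K + f))
C(W) = -7
d(P) = 0 (d(P) = (4*P)*0 = 0)
S = 0
D(t) = 0
k = 6875 (k = 0 - 1*(-6875) = 0 + 6875 = 6875)
k*57 = 6875*57 = 391875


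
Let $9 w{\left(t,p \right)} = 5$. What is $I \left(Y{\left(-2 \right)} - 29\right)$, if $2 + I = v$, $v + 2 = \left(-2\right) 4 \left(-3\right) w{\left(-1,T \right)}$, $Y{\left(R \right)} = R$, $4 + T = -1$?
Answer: $- \frac{868}{3} \approx -289.33$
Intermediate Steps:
$T = -5$ ($T = -4 - 1 = -5$)
$w{\left(t,p \right)} = \frac{5}{9}$ ($w{\left(t,p \right)} = \frac{1}{9} \cdot 5 = \frac{5}{9}$)
$v = \frac{34}{3}$ ($v = -2 + \left(-2\right) 4 \left(-3\right) \frac{5}{9} = -2 + \left(-8\right) \left(-3\right) \frac{5}{9} = -2 + 24 \cdot \frac{5}{9} = -2 + \frac{40}{3} = \frac{34}{3} \approx 11.333$)
$I = \frac{28}{3}$ ($I = -2 + \frac{34}{3} = \frac{28}{3} \approx 9.3333$)
$I \left(Y{\left(-2 \right)} - 29\right) = \frac{28 \left(-2 - 29\right)}{3} = \frac{28}{3} \left(-31\right) = - \frac{868}{3}$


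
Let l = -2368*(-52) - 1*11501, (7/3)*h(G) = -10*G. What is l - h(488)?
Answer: 796085/7 ≈ 1.1373e+5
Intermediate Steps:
h(G) = -30*G/7 (h(G) = 3*(-10*G)/7 = -30*G/7)
l = 111635 (l = 123136 - 11501 = 111635)
l - h(488) = 111635 - (-30)*488/7 = 111635 - 1*(-14640/7) = 111635 + 14640/7 = 796085/7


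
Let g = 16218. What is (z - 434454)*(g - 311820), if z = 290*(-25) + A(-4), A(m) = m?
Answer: 130569768216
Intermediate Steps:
z = -7254 (z = 290*(-25) - 4 = -7250 - 4 = -7254)
(z - 434454)*(g - 311820) = (-7254 - 434454)*(16218 - 311820) = -441708*(-295602) = 130569768216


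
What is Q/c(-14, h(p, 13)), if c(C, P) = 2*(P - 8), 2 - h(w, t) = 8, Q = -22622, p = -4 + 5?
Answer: 11311/14 ≈ 807.93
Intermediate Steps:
p = 1
h(w, t) = -6 (h(w, t) = 2 - 1*8 = 2 - 8 = -6)
c(C, P) = -16 + 2*P (c(C, P) = 2*(-8 + P) = -16 + 2*P)
Q/c(-14, h(p, 13)) = -22622/(-16 + 2*(-6)) = -22622/(-16 - 12) = -22622/(-28) = -22622*(-1/28) = 11311/14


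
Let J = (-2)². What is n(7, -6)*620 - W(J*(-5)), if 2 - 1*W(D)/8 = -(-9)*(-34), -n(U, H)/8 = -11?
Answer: 52096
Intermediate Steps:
n(U, H) = 88 (n(U, H) = -8*(-11) = 88)
J = 4
W(D) = 2464 (W(D) = 16 - (-72)*(-1*(-34)) = 16 - (-72)*34 = 16 - 8*(-306) = 16 + 2448 = 2464)
n(7, -6)*620 - W(J*(-5)) = 88*620 - 1*2464 = 54560 - 2464 = 52096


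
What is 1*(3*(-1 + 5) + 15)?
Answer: 27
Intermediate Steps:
1*(3*(-1 + 5) + 15) = 1*(3*4 + 15) = 1*(12 + 15) = 1*27 = 27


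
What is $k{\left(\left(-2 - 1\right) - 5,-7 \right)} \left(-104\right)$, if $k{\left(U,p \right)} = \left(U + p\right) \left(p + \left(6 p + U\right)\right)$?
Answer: $-88920$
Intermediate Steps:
$k{\left(U,p \right)} = \left(U + p\right) \left(U + 7 p\right)$ ($k{\left(U,p \right)} = \left(U + p\right) \left(p + \left(U + 6 p\right)\right) = \left(U + p\right) \left(U + 7 p\right)$)
$k{\left(\left(-2 - 1\right) - 5,-7 \right)} \left(-104\right) = \left(\left(\left(-2 - 1\right) - 5\right)^{2} + 7 \left(-7\right)^{2} + 8 \left(\left(-2 - 1\right) - 5\right) \left(-7\right)\right) \left(-104\right) = \left(\left(-3 - 5\right)^{2} + 7 \cdot 49 + 8 \left(-3 - 5\right) \left(-7\right)\right) \left(-104\right) = \left(\left(-8\right)^{2} + 343 + 8 \left(-8\right) \left(-7\right)\right) \left(-104\right) = \left(64 + 343 + 448\right) \left(-104\right) = 855 \left(-104\right) = -88920$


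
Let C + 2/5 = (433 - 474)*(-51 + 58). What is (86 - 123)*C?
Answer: 53169/5 ≈ 10634.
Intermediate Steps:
C = -1437/5 (C = -⅖ + (433 - 474)*(-51 + 58) = -⅖ - 41*7 = -⅖ - 287 = -1437/5 ≈ -287.40)
(86 - 123)*C = (86 - 123)*(-1437/5) = -37*(-1437/5) = 53169/5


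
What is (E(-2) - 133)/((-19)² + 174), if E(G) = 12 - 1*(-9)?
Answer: -112/535 ≈ -0.20935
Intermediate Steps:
E(G) = 21 (E(G) = 12 + 9 = 21)
(E(-2) - 133)/((-19)² + 174) = (21 - 133)/((-19)² + 174) = -112/(361 + 174) = -112/535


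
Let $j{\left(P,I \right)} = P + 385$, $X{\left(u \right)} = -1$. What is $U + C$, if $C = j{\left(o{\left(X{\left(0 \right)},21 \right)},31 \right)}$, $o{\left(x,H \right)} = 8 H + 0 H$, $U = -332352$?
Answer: $-331799$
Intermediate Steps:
$o{\left(x,H \right)} = 8 H$ ($o{\left(x,H \right)} = 8 H + 0 = 8 H$)
$j{\left(P,I \right)} = 385 + P$
$C = 553$ ($C = 385 + 8 \cdot 21 = 385 + 168 = 553$)
$U + C = -332352 + 553 = -331799$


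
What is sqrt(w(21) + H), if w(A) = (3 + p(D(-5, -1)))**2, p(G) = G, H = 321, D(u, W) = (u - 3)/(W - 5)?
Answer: sqrt(3058)/3 ≈ 18.433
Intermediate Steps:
D(u, W) = (-3 + u)/(-5 + W)
w(A) = 169/9 (w(A) = (3 + (-3 - 5)/(-5 - 1))**2 = (3 - 8/(-6))**2 = (3 - 1/6*(-8))**2 = (3 + 4/3)**2 = (13/3)**2 = 169/9)
sqrt(w(21) + H) = sqrt(169/9 + 321) = sqrt(3058/9) = sqrt(3058)/3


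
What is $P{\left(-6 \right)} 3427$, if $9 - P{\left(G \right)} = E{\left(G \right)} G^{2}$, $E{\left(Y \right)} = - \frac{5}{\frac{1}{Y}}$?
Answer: $-3670317$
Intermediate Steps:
$E{\left(Y \right)} = - 5 Y$
$P{\left(G \right)} = 9 + 5 G^{3}$ ($P{\left(G \right)} = 9 - - 5 G G^{2} = 9 - - 5 G^{3} = 9 + 5 G^{3}$)
$P{\left(-6 \right)} 3427 = \left(9 + 5 \left(-6\right)^{3}\right) 3427 = \left(9 + 5 \left(-216\right)\right) 3427 = \left(9 - 1080\right) 3427 = \left(-1071\right) 3427 = -3670317$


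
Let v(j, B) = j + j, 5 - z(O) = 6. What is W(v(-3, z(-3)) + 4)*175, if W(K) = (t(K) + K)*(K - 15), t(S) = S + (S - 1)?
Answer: 20825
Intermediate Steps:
z(O) = -1 (z(O) = 5 - 1*6 = 5 - 6 = -1)
v(j, B) = 2*j
t(S) = -1 + 2*S (t(S) = S + (-1 + S) = -1 + 2*S)
W(K) = (-1 + 3*K)*(-15 + K) (W(K) = ((-1 + 2*K) + K)*(K - 15) = (-1 + 3*K)*(-15 + K))
W(v(-3, z(-3)) + 4)*175 = (15 - 46*(2*(-3) + 4) + 3*(2*(-3) + 4)**2)*175 = (15 - 46*(-6 + 4) + 3*(-6 + 4)**2)*175 = (15 - 46*(-2) + 3*(-2)**2)*175 = (15 + 92 + 3*4)*175 = (15 + 92 + 12)*175 = 119*175 = 20825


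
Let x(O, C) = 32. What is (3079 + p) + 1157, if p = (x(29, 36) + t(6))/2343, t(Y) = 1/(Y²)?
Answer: 357299281/84348 ≈ 4236.0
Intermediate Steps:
t(Y) = Y⁻²
p = 1153/84348 (p = (32 + 6⁻²)/2343 = (32 + 1/36)*(1/2343) = (1153/36)*(1/2343) = 1153/84348 ≈ 0.013670)
(3079 + p) + 1157 = (3079 + 1153/84348) + 1157 = 259708645/84348 + 1157 = 357299281/84348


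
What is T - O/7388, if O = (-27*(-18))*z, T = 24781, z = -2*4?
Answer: 45771479/1847 ≈ 24782.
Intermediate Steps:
z = -8
O = -3888 (O = -27*(-18)*(-8) = 486*(-8) = -3888)
T - O/7388 = 24781 - (-3888)/7388 = 24781 - 1*(-972/1847) = 24781 + 972/1847 = 45771479/1847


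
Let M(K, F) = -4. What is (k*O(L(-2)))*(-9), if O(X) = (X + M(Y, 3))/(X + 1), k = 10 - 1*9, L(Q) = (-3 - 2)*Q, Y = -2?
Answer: -54/11 ≈ -4.9091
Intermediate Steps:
L(Q) = -5*Q
k = 1 (k = 10 - 9 = 1)
O(X) = (-4 + X)/(1 + X) (O(X) = (X - 4)/(X + 1) = (-4 + X)/(1 + X))
(k*O(L(-2)))*(-9) = (1*((-4 - 5*(-2))/(1 - 5*(-2))))*(-9) = (1*((-4 + 10)/(1 + 10)))*(-9) = (1*(6/11))*(-9) = (6/11)*(-9) = -54/11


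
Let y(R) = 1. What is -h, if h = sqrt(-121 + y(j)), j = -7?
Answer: -2*I*sqrt(30) ≈ -10.954*I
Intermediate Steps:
h = 2*I*sqrt(30) (h = sqrt(-121 + 1) = sqrt(-120) = 2*I*sqrt(30) ≈ 10.954*I)
-h = -2*I*sqrt(30)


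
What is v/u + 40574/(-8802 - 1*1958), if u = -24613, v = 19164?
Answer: -602426251/132417940 ≈ -4.5494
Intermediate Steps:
v/u + 40574/(-8802 - 1*1958) = 19164/(-24613) + 40574/(-8802 - 1*1958) = 19164*(-1/24613) + 40574/(-8802 - 1958) = -19164/24613 + 40574/(-10760) = -19164/24613 + 40574*(-1/10760) = -19164/24613 - 20287/5380 = -602426251/132417940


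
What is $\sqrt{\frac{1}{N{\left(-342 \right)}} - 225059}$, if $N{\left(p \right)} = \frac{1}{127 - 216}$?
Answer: $2 i \sqrt{56287} \approx 474.5 i$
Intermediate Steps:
$N{\left(p \right)} = - \frac{1}{89}$ ($N{\left(p \right)} = \frac{1}{-89} = - \frac{1}{89}$)
$\sqrt{\frac{1}{N{\left(-342 \right)}} - 225059} = \sqrt{\frac{1}{- \frac{1}{89}} - 225059} = \sqrt{-89 - 225059} = \sqrt{-225148} = 2 i \sqrt{56287}$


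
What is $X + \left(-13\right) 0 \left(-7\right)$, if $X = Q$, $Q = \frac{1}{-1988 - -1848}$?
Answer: $- \frac{1}{140} \approx -0.0071429$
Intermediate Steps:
$Q = - \frac{1}{140}$ ($Q = \frac{1}{-1988 + 1848} = \frac{1}{-140} = - \frac{1}{140} \approx -0.0071429$)
$X = - \frac{1}{140} \approx -0.0071429$
$X + \left(-13\right) 0 \left(-7\right) = - \frac{1}{140} + \left(-13\right) 0 \left(-7\right) = - \frac{1}{140} + 0 \left(-7\right) = - \frac{1}{140} + 0 = - \frac{1}{140}$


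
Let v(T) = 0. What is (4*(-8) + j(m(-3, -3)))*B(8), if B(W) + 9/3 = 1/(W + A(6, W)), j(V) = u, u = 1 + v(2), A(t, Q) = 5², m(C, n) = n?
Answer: 3038/33 ≈ 92.061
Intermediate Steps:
A(t, Q) = 25
u = 1 (u = 1 + 0 = 1)
j(V) = 1
B(W) = -3 + 1/(25 + W) (B(W) = -3 + 1/(W + 25) = -3 + 1/(25 + W))
(4*(-8) + j(m(-3, -3)))*B(8) = (4*(-8) + 1)*((-74 - 3*8)/(25 + 8)) = (-32 + 1)*((-74 - 24)/33) = -31*(-98)/33 = -31*(-98/33) = 3038/33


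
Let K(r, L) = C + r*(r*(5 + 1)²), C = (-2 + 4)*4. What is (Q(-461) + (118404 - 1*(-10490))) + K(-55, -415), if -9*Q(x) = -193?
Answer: 2140411/9 ≈ 2.3782e+5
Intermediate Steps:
Q(x) = 193/9 (Q(x) = -⅑*(-193) = 193/9)
C = 8 (C = 2*4 = 8)
K(r, L) = 8 + 36*r² (K(r, L) = 8 + r*(r*(5 + 1)²) = 8 + r*(r*6²) = 8 + r*(r*36) = 8 + r*(36*r) = 8 + 36*r²)
(Q(-461) + (118404 - 1*(-10490))) + K(-55, -415) = (193/9 + (118404 - 1*(-10490))) + (8 + 36*(-55)²) = (193/9 + (118404 + 10490)) + (8 + 36*3025) = (193/9 + 128894) + (8 + 108900) = 1160239/9 + 108908 = 2140411/9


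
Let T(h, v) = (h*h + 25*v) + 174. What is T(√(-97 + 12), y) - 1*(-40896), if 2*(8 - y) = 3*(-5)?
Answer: 82745/2 ≈ 41373.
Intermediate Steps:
y = 31/2 (y = 8 - 3*(-5)/2 = 8 - ½*(-15) = 8 + 15/2 = 31/2 ≈ 15.500)
T(h, v) = 174 + h² + 25*v (T(h, v) = (h² + 25*v) + 174 = 174 + h² + 25*v)
T(√(-97 + 12), y) - 1*(-40896) = (174 + (√(-97 + 12))² + 25*(31/2)) - 1*(-40896) = (174 + (√(-85))² + 775/2) + 40896 = (174 + (I*√85)² + 775/2) + 40896 = (174 - 85 + 775/2) + 40896 = 953/2 + 40896 = 82745/2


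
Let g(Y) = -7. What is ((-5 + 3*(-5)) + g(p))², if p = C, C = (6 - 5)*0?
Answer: 729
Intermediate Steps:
C = 0 (C = 1*0 = 0)
p = 0
((-5 + 3*(-5)) + g(p))² = ((-5 + 3*(-5)) - 7)² = ((-5 - 15) - 7)² = (-20 - 7)² = (-27)² = 729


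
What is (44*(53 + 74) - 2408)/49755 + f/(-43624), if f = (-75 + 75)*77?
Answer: 212/3317 ≈ 0.063913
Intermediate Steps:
f = 0 (f = 0*77 = 0)
(44*(53 + 74) - 2408)/49755 + f/(-43624) = (44*(53 + 74) - 2408)/49755 + 0/(-43624) = (44*127 - 2408)*(1/49755) + 0*(-1/43624) = (5588 - 2408)*(1/49755) + 0 = 3180*(1/49755) + 0 = 212/3317 + 0 = 212/3317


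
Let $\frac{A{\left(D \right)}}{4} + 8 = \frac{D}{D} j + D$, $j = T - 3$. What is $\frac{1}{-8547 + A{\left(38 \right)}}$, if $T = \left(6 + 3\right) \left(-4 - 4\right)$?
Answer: $- \frac{1}{8727} \approx -0.00011459$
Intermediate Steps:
$T = -72$ ($T = 9 \left(-8\right) = -72$)
$j = -75$ ($j = -72 - 3 = -75$)
$A{\left(D \right)} = -332 + 4 D$ ($A{\left(D \right)} = -32 + 4 \left(\frac{D}{D} \left(-75\right) + D\right) = -32 + 4 \left(1 \left(-75\right) + D\right) = -32 + 4 \left(-75 + D\right) = -32 + \left(-300 + 4 D\right) = -332 + 4 D$)
$\frac{1}{-8547 + A{\left(38 \right)}} = \frac{1}{-8547 + \left(-332 + 4 \cdot 38\right)} = \frac{1}{-8547 + \left(-332 + 152\right)} = \frac{1}{-8547 - 180} = \frac{1}{-8727} = - \frac{1}{8727}$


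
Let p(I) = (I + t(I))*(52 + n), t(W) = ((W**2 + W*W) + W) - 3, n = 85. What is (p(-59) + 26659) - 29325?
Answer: 934551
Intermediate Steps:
t(W) = -3 + W + 2*W**2 (t(W) = ((W**2 + W**2) + W) - 3 = (2*W**2 + W) - 3 = (W + 2*W**2) - 3 = -3 + W + 2*W**2)
p(I) = -411 + 274*I + 274*I**2 (p(I) = (I + (-3 + I + 2*I**2))*(52 + 85) = (-3 + 2*I + 2*I**2)*137 = -411 + 274*I + 274*I**2)
(p(-59) + 26659) - 29325 = ((-411 + 274*(-59) + 274*(-59)**2) + 26659) - 29325 = ((-411 - 16166 + 274*3481) + 26659) - 29325 = ((-411 - 16166 + 953794) + 26659) - 29325 = (937217 + 26659) - 29325 = 963876 - 29325 = 934551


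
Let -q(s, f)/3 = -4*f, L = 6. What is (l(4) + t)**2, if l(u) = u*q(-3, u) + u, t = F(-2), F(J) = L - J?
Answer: 41616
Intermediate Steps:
q(s, f) = 12*f (q(s, f) = -(-12)*f = 12*f)
F(J) = 6 - J
t = 8 (t = 6 - 1*(-2) = 6 + 2 = 8)
l(u) = u + 12*u**2 (l(u) = u*(12*u) + u = 12*u**2 + u = u + 12*u**2)
(l(4) + t)**2 = (4*(1 + 12*4) + 8)**2 = (4*(1 + 48) + 8)**2 = (4*49 + 8)**2 = (196 + 8)**2 = 204**2 = 41616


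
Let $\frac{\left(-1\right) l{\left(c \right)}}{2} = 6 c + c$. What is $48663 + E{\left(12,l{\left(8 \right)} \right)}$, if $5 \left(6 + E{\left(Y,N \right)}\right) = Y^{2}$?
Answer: $\frac{243429}{5} \approx 48686.0$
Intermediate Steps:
$l{\left(c \right)} = - 14 c$ ($l{\left(c \right)} = - 2 \left(6 c + c\right) = - 2 \cdot 7 c = - 14 c$)
$E{\left(Y,N \right)} = -6 + \frac{Y^{2}}{5}$
$48663 + E{\left(12,l{\left(8 \right)} \right)} = 48663 - \left(6 - \frac{12^{2}}{5}\right) = 48663 + \left(-6 + \frac{1}{5} \cdot 144\right) = 48663 + \left(-6 + \frac{144}{5}\right) = 48663 + \frac{114}{5} = \frac{243429}{5}$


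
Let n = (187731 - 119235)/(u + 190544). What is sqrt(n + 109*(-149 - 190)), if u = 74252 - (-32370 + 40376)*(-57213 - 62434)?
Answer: I*sqrt(942320348116639967311)/159693113 ≈ 192.23*I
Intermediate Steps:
u = 957968134 (u = 74252 - 8006*(-119647) = 74252 - 1*(-957893882) = 74252 + 957893882 = 957968134)
n = 11416/159693113 (n = (187731 - 119235)/(957968134 + 190544) = 68496/958158678 = 68496*(1/958158678) = 11416/159693113 ≈ 7.1487e-5)
sqrt(n + 109*(-149 - 190)) = sqrt(11416/159693113 + 109*(-149 - 190)) = sqrt(11416/159693113 + 109*(-339)) = sqrt(11416/159693113 - 36951) = sqrt(-5900820207047/159693113) = I*sqrt(942320348116639967311)/159693113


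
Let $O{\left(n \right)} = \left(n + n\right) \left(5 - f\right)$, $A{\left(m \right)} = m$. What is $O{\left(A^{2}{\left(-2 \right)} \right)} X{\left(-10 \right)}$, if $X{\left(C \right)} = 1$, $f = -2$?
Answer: $56$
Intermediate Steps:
$O{\left(n \right)} = 14 n$ ($O{\left(n \right)} = \left(n + n\right) \left(5 - -2\right) = 2 n \left(5 + 2\right) = 2 n 7 = 14 n$)
$O{\left(A^{2}{\left(-2 \right)} \right)} X{\left(-10 \right)} = 14 \left(-2\right)^{2} \cdot 1 = 14 \cdot 4 \cdot 1 = 56 \cdot 1 = 56$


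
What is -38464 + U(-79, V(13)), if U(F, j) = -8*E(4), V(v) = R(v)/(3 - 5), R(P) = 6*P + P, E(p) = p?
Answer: -38496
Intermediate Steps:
R(P) = 7*P
V(v) = -7*v/2 (V(v) = (7*v)/(3 - 5) = (7*v)/(-2) = (7*v)*(-½) = -7*v/2)
U(F, j) = -32 (U(F, j) = -8*4 = -32)
-38464 + U(-79, V(13)) = -38464 - 32 = -38496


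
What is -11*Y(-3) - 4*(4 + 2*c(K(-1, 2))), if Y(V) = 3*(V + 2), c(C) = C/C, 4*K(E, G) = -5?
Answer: 9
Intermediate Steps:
K(E, G) = -5/4 (K(E, G) = (¼)*(-5) = -5/4)
c(C) = 1
Y(V) = 6 + 3*V (Y(V) = 3*(2 + V) = 6 + 3*V)
-11*Y(-3) - 4*(4 + 2*c(K(-1, 2))) = -11*(6 + 3*(-3)) - 4*(4 + 2*1) = -11*(6 - 9) - 4*(4 + 2) = -11*(-3) - 4*6 = 33 - 24 = 9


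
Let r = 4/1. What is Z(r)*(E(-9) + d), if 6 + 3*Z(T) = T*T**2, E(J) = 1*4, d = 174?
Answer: 10324/3 ≈ 3441.3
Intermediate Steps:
E(J) = 4
r = 4 (r = 4*1 = 4)
Z(T) = -2 + T**3/3 (Z(T) = -2 + (T*T**2)/3 = -2 + T**3/3)
Z(r)*(E(-9) + d) = (-2 + (1/3)*4**3)*(4 + 174) = (-2 + (1/3)*64)*178 = (-2 + 64/3)*178 = (58/3)*178 = 10324/3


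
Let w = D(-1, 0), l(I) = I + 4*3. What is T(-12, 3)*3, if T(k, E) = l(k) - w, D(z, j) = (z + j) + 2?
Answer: -3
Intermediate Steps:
l(I) = 12 + I (l(I) = I + 12 = 12 + I)
D(z, j) = 2 + j + z (D(z, j) = (j + z) + 2 = 2 + j + z)
w = 1 (w = 2 + 0 - 1 = 1)
T(k, E) = 11 + k (T(k, E) = (12 + k) - 1*1 = (12 + k) - 1 = 11 + k)
T(-12, 3)*3 = (11 - 12)*3 = -1*3 = -3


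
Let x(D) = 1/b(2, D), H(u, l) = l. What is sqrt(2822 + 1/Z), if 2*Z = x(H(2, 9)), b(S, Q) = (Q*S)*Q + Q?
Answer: 2*sqrt(791) ≈ 56.249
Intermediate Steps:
b(S, Q) = Q + S*Q**2 (b(S, Q) = S*Q**2 + Q = Q + S*Q**2)
x(D) = 1/(D*(1 + 2*D)) (x(D) = 1/(D*(1 + D*2)) = 1/(D*(1 + 2*D)))
Z = 1/342 (Z = (1/(9*(1 + 2*9)))/2 = (1/(9*(1 + 18)))/2 = ((1/9)/19)/2 = ((1/9)*(1/19))/2 = (1/2)*(1/171) = 1/342 ≈ 0.0029240)
sqrt(2822 + 1/Z) = sqrt(2822 + 1/(1/342)) = sqrt(2822 + 342) = sqrt(3164) = 2*sqrt(791)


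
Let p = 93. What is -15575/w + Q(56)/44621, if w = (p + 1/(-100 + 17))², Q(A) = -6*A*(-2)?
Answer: -4747633248547/2657962488404 ≈ -1.7862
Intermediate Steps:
Q(A) = 12*A
w = 59567524/6889 (w = (93 + 1/(-100 + 17))² = (93 + 1/(-83))² = (93 - 1/83)² = (7718/83)² = 59567524/6889 ≈ 8646.8)
-15575/w + Q(56)/44621 = -15575/59567524/6889 + (12*56)/44621 = -15575*6889/59567524 + 672*(1/44621) = -107296175/59567524 + 672/44621 = -4747633248547/2657962488404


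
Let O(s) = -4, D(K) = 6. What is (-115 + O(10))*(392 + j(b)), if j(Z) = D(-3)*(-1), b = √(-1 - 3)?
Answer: -45934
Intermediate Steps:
b = 2*I (b = √(-4) = 2*I ≈ 2.0*I)
j(Z) = -6 (j(Z) = 6*(-1) = -6)
(-115 + O(10))*(392 + j(b)) = (-115 - 4)*(392 - 6) = -119*386 = -45934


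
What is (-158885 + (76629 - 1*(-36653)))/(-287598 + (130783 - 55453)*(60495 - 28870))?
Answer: -15201/794007884 ≈ -1.9145e-5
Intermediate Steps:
(-158885 + (76629 - 1*(-36653)))/(-287598 + (130783 - 55453)*(60495 - 28870)) = (-158885 + (76629 + 36653))/(-287598 + 75330*31625) = (-158885 + 113282)/(-287598 + 2382311250) = -45603/2382023652 = -45603*1/2382023652 = -15201/794007884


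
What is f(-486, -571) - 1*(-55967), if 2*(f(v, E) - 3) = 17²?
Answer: 112229/2 ≈ 56115.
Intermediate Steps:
f(v, E) = 295/2 (f(v, E) = 3 + (½)*17² = 3 + (½)*289 = 3 + 289/2 = 295/2)
f(-486, -571) - 1*(-55967) = 295/2 - 1*(-55967) = 295/2 + 55967 = 112229/2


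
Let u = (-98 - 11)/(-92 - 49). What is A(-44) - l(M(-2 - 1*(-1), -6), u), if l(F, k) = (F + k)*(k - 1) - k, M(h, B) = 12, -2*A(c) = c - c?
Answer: 73001/19881 ≈ 3.6719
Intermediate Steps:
u = 109/141 (u = -109/(-141) = -109*(-1/141) = 109/141 ≈ 0.77305)
A(c) = 0 (A(c) = -(c - c)/2 = -1/2*0 = 0)
l(F, k) = -k + (-1 + k)*(F + k) (l(F, k) = (F + k)*(-1 + k) - k = (-1 + k)*(F + k) - k = -k + (-1 + k)*(F + k))
A(-44) - l(M(-2 - 1*(-1), -6), u) = 0 - ((109/141)**2 - 1*12 - 2*109/141 + 12*(109/141)) = 0 - (11881/19881 - 12 - 218/141 + 436/47) = 0 - 1*(-73001/19881) = 0 + 73001/19881 = 73001/19881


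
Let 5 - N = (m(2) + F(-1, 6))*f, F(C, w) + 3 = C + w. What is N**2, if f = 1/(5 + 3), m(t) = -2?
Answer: 25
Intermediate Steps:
F(C, w) = -3 + C + w (F(C, w) = -3 + (C + w) = -3 + C + w)
f = 1/8 ≈ 0.12500
N = 5 (N = 5 - (-2 + (-3 - 1 + 6))/8 = 5 - (-2 + 2)/8 = 5 - 0/8 = 5 - 1*0 = 5 + 0 = 5)
N**2 = 5**2 = 25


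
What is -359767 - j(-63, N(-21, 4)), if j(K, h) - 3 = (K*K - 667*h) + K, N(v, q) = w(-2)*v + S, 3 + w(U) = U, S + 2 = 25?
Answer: -278300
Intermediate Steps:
S = 23 (S = -2 + 25 = 23)
w(U) = -3 + U
N(v, q) = 23 - 5*v (N(v, q) = (-3 - 2)*v + 23 = -5*v + 23 = 23 - 5*v)
j(K, h) = 3 + K + K² - 667*h (j(K, h) = 3 + ((K*K - 667*h) + K) = 3 + ((K² - 667*h) + K) = 3 + (K + K² - 667*h) = 3 + K + K² - 667*h)
-359767 - j(-63, N(-21, 4)) = -359767 - (3 - 63 + (-63)² - 667*(23 - 5*(-21))) = -359767 - (3 - 63 + 3969 - 667*(23 + 105)) = -359767 - (3 - 63 + 3969 - 667*128) = -359767 - (3 - 63 + 3969 - 85376) = -359767 - 1*(-81467) = -359767 + 81467 = -278300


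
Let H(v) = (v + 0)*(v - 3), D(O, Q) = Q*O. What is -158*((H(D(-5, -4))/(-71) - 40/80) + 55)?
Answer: -557661/71 ≈ -7854.4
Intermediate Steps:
D(O, Q) = O*Q
H(v) = v*(-3 + v)
-158*((H(D(-5, -4))/(-71) - 40/80) + 55) = -158*((((-5*(-4))*(-3 - 5*(-4)))/(-71) - 40/80) + 55) = -158*(((20*(-3 + 20))*(-1/71) - 40*1/80) + 55) = -158*(((20*17)*(-1/71) - ½) + 55) = -158*((340*(-1/71) - ½) + 55) = -158*((-340/71 - ½) + 55) = -158*(-751/142 + 55) = -158*7059/142 = -557661/71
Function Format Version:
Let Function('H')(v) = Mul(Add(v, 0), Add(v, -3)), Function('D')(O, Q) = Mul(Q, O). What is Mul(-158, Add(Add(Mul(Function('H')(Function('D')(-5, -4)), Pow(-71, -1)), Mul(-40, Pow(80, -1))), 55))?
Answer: Rational(-557661, 71) ≈ -7854.4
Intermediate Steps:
Function('D')(O, Q) = Mul(O, Q)
Function('H')(v) = Mul(v, Add(-3, v))
Mul(-158, Add(Add(Mul(Function('H')(Function('D')(-5, -4)), Pow(-71, -1)), Mul(-40, Pow(80, -1))), 55)) = Mul(-158, Add(Add(Mul(Mul(Mul(-5, -4), Add(-3, Mul(-5, -4))), Pow(-71, -1)), Mul(-40, Pow(80, -1))), 55)) = Mul(-158, Add(Add(Mul(Mul(20, Add(-3, 20)), Rational(-1, 71)), Mul(-40, Rational(1, 80))), 55)) = Mul(-158, Add(Add(Mul(Mul(20, 17), Rational(-1, 71)), Rational(-1, 2)), 55)) = Mul(-158, Add(Add(Mul(340, Rational(-1, 71)), Rational(-1, 2)), 55)) = Mul(-158, Add(Add(Rational(-340, 71), Rational(-1, 2)), 55)) = Mul(-158, Add(Rational(-751, 142), 55)) = Mul(-158, Rational(7059, 142)) = Rational(-557661, 71)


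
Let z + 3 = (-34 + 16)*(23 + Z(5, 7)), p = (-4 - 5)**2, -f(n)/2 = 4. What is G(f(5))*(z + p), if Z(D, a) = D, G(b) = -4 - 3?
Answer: 2982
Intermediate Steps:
f(n) = -8 (f(n) = -2*4 = -8)
G(b) = -7
p = 81 (p = (-9)**2 = 81)
z = -507 (z = -3 + (-34 + 16)*(23 + 5) = -3 - 18*28 = -3 - 504 = -507)
G(f(5))*(z + p) = -7*(-507 + 81) = -7*(-426) = 2982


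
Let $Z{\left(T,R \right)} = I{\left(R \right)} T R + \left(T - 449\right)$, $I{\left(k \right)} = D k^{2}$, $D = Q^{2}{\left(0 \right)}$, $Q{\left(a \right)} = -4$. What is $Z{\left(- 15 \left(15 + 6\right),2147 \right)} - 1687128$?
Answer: $-49880027523812$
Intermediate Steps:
$D = 16$ ($D = \left(-4\right)^{2} = 16$)
$I{\left(k \right)} = 16 k^{2}$
$Z{\left(T,R \right)} = -449 + T + 16 T R^{3}$ ($Z{\left(T,R \right)} = 16 R^{2} T R + \left(T - 449\right) = 16 T R^{2} R + \left(-449 + T\right) = 16 T R^{3} + \left(-449 + T\right) = -449 + T + 16 T R^{3}$)
$Z{\left(- 15 \left(15 + 6\right),2147 \right)} - 1687128 = \left(-449 - 15 \left(15 + 6\right) + 16 \left(- 15 \left(15 + 6\right)\right) 2147^{3}\right) - 1687128 = \left(-449 - 315 + 16 \left(\left(-15\right) 21\right) 9896830523\right) - 1687128 = \left(-449 - 315 + 16 \left(-315\right) 9896830523\right) - 1687128 = \left(-449 - 315 - 49880025835920\right) - 1687128 = -49880025836684 - 1687128 = -49880027523812$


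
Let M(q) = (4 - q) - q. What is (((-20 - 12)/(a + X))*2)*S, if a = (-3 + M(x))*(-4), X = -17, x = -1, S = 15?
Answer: 960/29 ≈ 33.103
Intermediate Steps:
M(q) = 4 - 2*q
a = -12 (a = (-3 + (4 - 2*(-1)))*(-4) = (-3 + (4 + 2))*(-4) = (-3 + 6)*(-4) = 3*(-4) = -12)
(((-20 - 12)/(a + X))*2)*S = (((-20 - 12)/(-12 - 17))*2)*15 = (-32/(-29)*2)*15 = (-32*(-1/29)*2)*15 = ((32/29)*2)*15 = (64/29)*15 = 960/29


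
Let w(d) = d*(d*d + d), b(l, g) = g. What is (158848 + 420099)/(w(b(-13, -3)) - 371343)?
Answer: -578947/371361 ≈ -1.5590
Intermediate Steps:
w(d) = d*(d + d**2) (w(d) = d*(d**2 + d) = d*(d + d**2))
(158848 + 420099)/(w(b(-13, -3)) - 371343) = (158848 + 420099)/((-3)**2*(1 - 3) - 371343) = 578947/(9*(-2) - 371343) = 578947/(-18 - 371343) = 578947/(-371361) = 578947*(-1/371361) = -578947/371361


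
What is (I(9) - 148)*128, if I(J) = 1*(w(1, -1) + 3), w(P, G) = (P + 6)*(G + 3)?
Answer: -16768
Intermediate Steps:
w(P, G) = (3 + G)*(6 + P) (w(P, G) = (6 + P)*(3 + G) = (3 + G)*(6 + P))
I(J) = 17 (I(J) = 1*((18 + 3*1 + 6*(-1) - 1*1) + 3) = 1*((18 + 3 - 6 - 1) + 3) = 1*(14 + 3) = 1*17 = 17)
(I(9) - 148)*128 = (17 - 148)*128 = -131*128 = -16768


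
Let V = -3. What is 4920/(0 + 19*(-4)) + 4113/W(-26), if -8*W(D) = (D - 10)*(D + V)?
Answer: -53036/551 ≈ -96.254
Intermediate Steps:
W(D) = -(-10 + D)*(-3 + D)/8 (W(D) = -(D - 10)*(D - 3)/8 = -(-10 + D)*(-3 + D)/8)
4920/(0 + 19*(-4)) + 4113/W(-26) = 4920/(0 + 19*(-4)) + 4113/(-15/4 - 1/8*(-26)**2 + (13/8)*(-26)) = 4920/(0 - 76) + 4113/(-15/4 - 1/8*676 - 169/4) = 4920/(-76) + 4113/(-15/4 - 169/2 - 169/4) = 4920*(-1/76) + 4113/(-261/2) = -1230/19 + 4113*(-2/261) = -1230/19 - 914/29 = -53036/551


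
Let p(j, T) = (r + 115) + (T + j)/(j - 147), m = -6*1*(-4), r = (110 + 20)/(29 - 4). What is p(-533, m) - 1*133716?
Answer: -18168927/136 ≈ -1.3360e+5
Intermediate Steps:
r = 26/5 (r = 130/25 = 130*(1/25) = 26/5 ≈ 5.2000)
m = 24 (m = -6*(-4) = 24)
p(j, T) = 601/5 + (T + j)/(-147 + j) (p(j, T) = (26/5 + 115) + (T + j)/(j - 147) = 601/5 + (T + j)/(-147 + j))
p(-533, m) - 1*133716 = (-88347 + 5*24 + 606*(-533))/(5*(-147 - 533)) - 1*133716 = (⅕)*(-88347 + 120 - 322998)/(-680) - 133716 = (⅕)*(-1/680)*(-411225) - 133716 = 16449/136 - 133716 = -18168927/136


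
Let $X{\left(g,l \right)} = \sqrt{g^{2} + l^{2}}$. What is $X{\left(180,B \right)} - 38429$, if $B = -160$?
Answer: $-38429 + 20 \sqrt{145} \approx -38188.0$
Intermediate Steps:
$X{\left(180,B \right)} - 38429 = \sqrt{180^{2} + \left(-160\right)^{2}} - 38429 = \sqrt{32400 + 25600} - 38429 = \sqrt{58000} - 38429 = 20 \sqrt{145} - 38429 = -38429 + 20 \sqrt{145}$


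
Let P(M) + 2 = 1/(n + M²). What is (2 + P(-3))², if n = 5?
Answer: 1/196 ≈ 0.0051020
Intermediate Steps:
P(M) = -2 + 1/(5 + M²)
(2 + P(-3))² = (2 + (-9 - 2*(-3)²)/(5 + (-3)²))² = (2 + (-9 - 2*9)/(5 + 9))² = (2 + (-9 - 18)/14)² = (2 + (1/14)*(-27))² = (2 - 27/14)² = (1/14)² = 1/196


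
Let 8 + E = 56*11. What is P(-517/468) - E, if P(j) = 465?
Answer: -143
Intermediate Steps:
E = 608 (E = -8 + 56*11 = -8 + 616 = 608)
P(-517/468) - E = 465 - 1*608 = 465 - 608 = -143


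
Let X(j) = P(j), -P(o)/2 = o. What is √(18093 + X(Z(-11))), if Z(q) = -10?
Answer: √18113 ≈ 134.58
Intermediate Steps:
P(o) = -2*o
X(j) = -2*j
√(18093 + X(Z(-11))) = √(18093 - 2*(-10)) = √(18093 + 20) = √18113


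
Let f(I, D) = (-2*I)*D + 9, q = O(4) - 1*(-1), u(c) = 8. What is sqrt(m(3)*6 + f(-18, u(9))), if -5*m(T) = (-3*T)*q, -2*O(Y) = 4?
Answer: 3*sqrt(795)/5 ≈ 16.917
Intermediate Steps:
O(Y) = -2 (O(Y) = -1/2*4 = -2)
q = -1 (q = -2 - 1*(-1) = -2 + 1 = -1)
f(I, D) = 9 - 2*D*I (f(I, D) = -2*D*I + 9 = 9 - 2*D*I)
m(T) = -3*T/5 (m(T) = -(-3*T)*(-1)/5 = -3*T/5)
sqrt(m(3)*6 + f(-18, u(9))) = sqrt(-3/5*3*6 + (9 - 2*8*(-18))) = sqrt(-9/5*6 + (9 + 288)) = sqrt(-54/5 + 297) = sqrt(1431/5) = 3*sqrt(795)/5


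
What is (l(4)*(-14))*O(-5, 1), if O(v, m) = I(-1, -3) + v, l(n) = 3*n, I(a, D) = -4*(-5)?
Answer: -2520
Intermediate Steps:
I(a, D) = 20
O(v, m) = 20 + v
(l(4)*(-14))*O(-5, 1) = ((3*4)*(-14))*(20 - 5) = (12*(-14))*15 = -168*15 = -2520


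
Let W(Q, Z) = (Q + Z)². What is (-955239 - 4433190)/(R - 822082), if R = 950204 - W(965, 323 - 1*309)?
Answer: 1796143/276773 ≈ 6.4896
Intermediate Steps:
R = -8237 (R = 950204 - (965 + (323 - 1*309))² = 950204 - (965 + (323 - 309))² = 950204 - (965 + 14)² = 950204 - 1*979² = 950204 - 1*958441 = 950204 - 958441 = -8237)
(-955239 - 4433190)/(R - 822082) = (-955239 - 4433190)/(-8237 - 822082) = -5388429/(-830319) = -5388429*(-1/830319) = 1796143/276773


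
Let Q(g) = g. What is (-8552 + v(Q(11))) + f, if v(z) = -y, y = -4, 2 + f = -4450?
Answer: -13000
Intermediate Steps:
f = -4452 (f = -2 - 4450 = -4452)
v(z) = 4 (v(z) = -1*(-4) = 4)
(-8552 + v(Q(11))) + f = (-8552 + 4) - 4452 = -8548 - 4452 = -13000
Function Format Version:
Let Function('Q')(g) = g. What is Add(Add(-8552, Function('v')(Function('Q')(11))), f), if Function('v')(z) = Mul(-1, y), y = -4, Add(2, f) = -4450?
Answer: -13000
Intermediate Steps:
f = -4452 (f = Add(-2, -4450) = -4452)
Function('v')(z) = 4 (Function('v')(z) = Mul(-1, -4) = 4)
Add(Add(-8552, Function('v')(Function('Q')(11))), f) = Add(Add(-8552, 4), -4452) = Add(-8548, -4452) = -13000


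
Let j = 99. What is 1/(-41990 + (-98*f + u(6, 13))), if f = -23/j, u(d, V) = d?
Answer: -99/4154162 ≈ -2.3832e-5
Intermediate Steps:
f = -23/99 ≈ -0.23232
1/(-41990 + (-98*f + u(6, 13))) = 1/(-41990 + (-98*(-23/99) + 6)) = 1/(-41990 + (2254/99 + 6)) = 1/(-41990 + 2848/99) = 1/(-4154162/99) = -99/4154162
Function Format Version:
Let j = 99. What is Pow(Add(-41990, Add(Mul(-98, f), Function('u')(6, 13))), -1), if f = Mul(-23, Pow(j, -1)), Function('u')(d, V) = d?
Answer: Rational(-99, 4154162) ≈ -2.3832e-5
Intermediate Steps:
f = Rational(-23, 99) (f = Mul(-23, Pow(99, -1)) = Mul(-23, Rational(1, 99)) = Rational(-23, 99) ≈ -0.23232)
Pow(Add(-41990, Add(Mul(-98, f), Function('u')(6, 13))), -1) = Pow(Add(-41990, Add(Mul(-98, Rational(-23, 99)), 6)), -1) = Pow(Add(-41990, Add(Rational(2254, 99), 6)), -1) = Pow(Add(-41990, Rational(2848, 99)), -1) = Pow(Rational(-4154162, 99), -1) = Rational(-99, 4154162)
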